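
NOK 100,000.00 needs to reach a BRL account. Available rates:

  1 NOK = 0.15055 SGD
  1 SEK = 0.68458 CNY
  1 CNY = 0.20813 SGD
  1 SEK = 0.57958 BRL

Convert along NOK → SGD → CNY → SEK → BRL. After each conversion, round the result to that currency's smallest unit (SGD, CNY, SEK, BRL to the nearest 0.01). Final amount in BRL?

BRL 61,240.01

NOK 100,000.00 × 0.15055 = SGD 15,055.00
SGD 15,055.00 ÷ 0.20813 = CNY 72,334.60
CNY 72,334.60 ÷ 0.68458 = SEK 105,662.74
SEK 105,662.74 × 0.57958 = BRL 61,240.01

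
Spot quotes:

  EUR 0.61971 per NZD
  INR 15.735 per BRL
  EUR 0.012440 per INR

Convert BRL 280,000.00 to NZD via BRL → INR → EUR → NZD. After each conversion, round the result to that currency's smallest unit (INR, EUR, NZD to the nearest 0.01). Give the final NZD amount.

NZD 88,441.61

BRL 280,000.00 × 15.735 = INR 4,405,800.00
INR 4,405,800.00 × 0.012440 = EUR 54,808.15
EUR 54,808.15 ÷ 0.61971 = NZD 88,441.61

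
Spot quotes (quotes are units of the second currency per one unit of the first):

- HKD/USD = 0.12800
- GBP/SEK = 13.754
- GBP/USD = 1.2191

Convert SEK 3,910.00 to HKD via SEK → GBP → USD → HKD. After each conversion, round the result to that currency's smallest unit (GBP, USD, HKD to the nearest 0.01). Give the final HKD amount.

HKD 2,707.58

SEK 3,910.00 ÷ 13.754 = GBP 284.28
GBP 284.28 × 1.2191 = USD 346.57
USD 346.57 ÷ 0.12800 = HKD 2,707.58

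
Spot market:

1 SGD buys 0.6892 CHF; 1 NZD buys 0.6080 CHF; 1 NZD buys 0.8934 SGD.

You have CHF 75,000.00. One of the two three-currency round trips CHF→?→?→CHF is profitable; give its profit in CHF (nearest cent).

Profitable loop is CHF → NZD → SGD → CHF:
CHF 75,000.00 ÷ 0.6080 = NZD 123,355.26
NZD 123,355.26 × 0.8934 = SGD 110,205.59
SGD 110,205.59 × 0.6892 = CHF 75,953.69
Profit = CHF 75,953.69 − CHF 75,000.00

Profit: CHF 953.69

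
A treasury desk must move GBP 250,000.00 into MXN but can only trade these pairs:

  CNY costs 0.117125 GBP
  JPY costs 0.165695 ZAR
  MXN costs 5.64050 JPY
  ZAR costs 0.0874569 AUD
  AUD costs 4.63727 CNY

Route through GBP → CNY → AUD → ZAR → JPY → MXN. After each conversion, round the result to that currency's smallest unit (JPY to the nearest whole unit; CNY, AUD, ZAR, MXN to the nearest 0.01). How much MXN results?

MXN 5,631,277.55

GBP 250,000.00 ÷ 0.117125 = CNY 2,134,471.72
CNY 2,134,471.72 ÷ 4.63727 = AUD 460,286.27
AUD 460,286.27 ÷ 0.0874569 = ZAR 5,263,006.92
ZAR 5,263,006.92 ÷ 0.165695 = JPY 31,763,221
JPY 31,763,221 ÷ 5.64050 = MXN 5,631,277.55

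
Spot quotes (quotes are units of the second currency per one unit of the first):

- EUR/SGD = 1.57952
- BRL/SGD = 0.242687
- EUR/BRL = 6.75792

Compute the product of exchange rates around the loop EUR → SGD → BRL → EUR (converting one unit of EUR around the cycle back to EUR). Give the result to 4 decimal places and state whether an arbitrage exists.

0.9631 (arbitrage exists)

Around EUR → SGD → BRL → EUR: 1 × 1.57952 ÷ 0.242687 ÷ 6.75792 = 0.963087
Product < 1; profitable direction is EUR → BRL → SGD → EUR.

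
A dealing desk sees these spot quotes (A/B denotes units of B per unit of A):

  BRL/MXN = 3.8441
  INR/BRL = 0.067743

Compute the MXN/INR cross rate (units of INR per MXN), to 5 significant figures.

MXN/INR = 3.8401

1 MXN ÷ 3.8441 = 0.260139 BRL
0.260139 BRL ÷ 0.067743 = 3.84009 INR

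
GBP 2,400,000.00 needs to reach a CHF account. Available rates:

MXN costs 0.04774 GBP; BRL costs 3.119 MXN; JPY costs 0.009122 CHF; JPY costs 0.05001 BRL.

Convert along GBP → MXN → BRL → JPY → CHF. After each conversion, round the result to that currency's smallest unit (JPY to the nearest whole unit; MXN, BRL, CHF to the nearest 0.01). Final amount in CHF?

CHF 2,939,995.50

GBP 2,400,000.00 ÷ 0.04774 = MXN 50,272,308.34
MXN 50,272,308.34 ÷ 3.119 = BRL 16,118,085.39
BRL 16,118,085.39 ÷ 0.05001 = JPY 322,297,248
JPY 322,297,248 × 0.009122 = CHF 2,939,995.50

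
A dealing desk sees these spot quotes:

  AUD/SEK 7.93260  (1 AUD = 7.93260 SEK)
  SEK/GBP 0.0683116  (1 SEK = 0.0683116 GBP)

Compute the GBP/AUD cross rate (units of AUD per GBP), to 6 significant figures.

GBP/AUD = 1.84540

1 GBP ÷ 0.0683116 = 14.6388 SEK
14.6388 SEK ÷ 7.93260 = 1.8454 AUD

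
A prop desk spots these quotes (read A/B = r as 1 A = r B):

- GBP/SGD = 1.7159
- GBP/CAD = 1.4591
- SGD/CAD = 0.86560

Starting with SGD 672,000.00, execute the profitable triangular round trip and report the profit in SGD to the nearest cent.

Profitable loop is SGD → CAD → GBP → SGD:
SGD 672,000.00 × 0.86560 = CAD 581,683.20
CAD 581,683.20 ÷ 1.4591 = GBP 398,658.90
GBP 398,658.90 × 1.7159 = SGD 684,058.81
Profit = SGD 684,058.81 − SGD 672,000.00

Profit: SGD 12,058.81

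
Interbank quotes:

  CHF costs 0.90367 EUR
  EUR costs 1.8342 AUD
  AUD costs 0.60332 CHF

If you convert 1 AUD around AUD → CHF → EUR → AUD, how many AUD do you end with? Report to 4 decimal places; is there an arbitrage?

1.0000 (no arbitrage)

Around AUD → CHF → EUR → AUD: 1 × 0.60332 × 0.90367 × 1.8342 = 1.000010
Product ≈ 1 (deviation 0.001%, within rounding noise).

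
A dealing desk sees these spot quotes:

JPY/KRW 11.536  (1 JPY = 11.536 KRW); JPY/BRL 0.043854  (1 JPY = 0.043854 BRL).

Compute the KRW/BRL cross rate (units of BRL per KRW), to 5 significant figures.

1 KRW ÷ 11.536 = 0.0866852 JPY
0.0866852 JPY × 0.043854 = 0.00380149 BRL

KRW/BRL = 0.0038015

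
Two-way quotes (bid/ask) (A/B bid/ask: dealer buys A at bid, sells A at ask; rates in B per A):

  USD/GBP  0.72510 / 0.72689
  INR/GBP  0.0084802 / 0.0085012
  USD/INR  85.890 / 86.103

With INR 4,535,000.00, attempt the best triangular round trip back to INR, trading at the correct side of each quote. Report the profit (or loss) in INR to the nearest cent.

Best loop INR → GBP → USD → INR:
INR 4,535,000.00 × 0.0084802 (sell INR at bid) = GBP 38,457.71
GBP 38,457.71 ÷ 0.72689 (buy USD at ask) = USD 52,907.19
USD 52,907.19 × 85.890 (sell USD at bid) = INR 4,544,198.51

Net profit: INR 9,198.51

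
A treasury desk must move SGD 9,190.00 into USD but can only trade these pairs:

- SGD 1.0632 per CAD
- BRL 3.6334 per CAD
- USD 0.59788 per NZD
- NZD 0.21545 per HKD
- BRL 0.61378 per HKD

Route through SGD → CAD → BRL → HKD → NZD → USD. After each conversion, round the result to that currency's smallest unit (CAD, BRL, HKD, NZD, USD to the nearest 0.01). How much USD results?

SGD 9,190.00 ÷ 1.0632 = CAD 8,643.72
CAD 8,643.72 × 3.6334 = BRL 31,406.09
BRL 31,406.09 ÷ 0.61378 = HKD 51,168.32
HKD 51,168.32 × 0.21545 = NZD 11,024.21
NZD 11,024.21 × 0.59788 = USD 6,591.15

USD 6,591.15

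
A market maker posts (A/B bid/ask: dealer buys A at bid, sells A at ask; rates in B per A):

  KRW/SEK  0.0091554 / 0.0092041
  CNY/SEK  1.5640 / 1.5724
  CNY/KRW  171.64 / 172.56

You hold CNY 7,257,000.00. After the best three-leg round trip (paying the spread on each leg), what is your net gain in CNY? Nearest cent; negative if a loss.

Best loop CNY → KRW → SEK → CNY:
CNY 7,257,000.00 × 171.64 (sell CNY at bid) = KRW 1,245,591,480
KRW 1,245,591,480 × 0.0091554 (sell KRW at bid) = SEK 11,403,888.24
SEK 11,403,888.24 ÷ 1.5724 (buy CNY at ask) = CNY 7,252,536.40

Net result: CNY -4,463.60 (no profitable arbitrage after spreads)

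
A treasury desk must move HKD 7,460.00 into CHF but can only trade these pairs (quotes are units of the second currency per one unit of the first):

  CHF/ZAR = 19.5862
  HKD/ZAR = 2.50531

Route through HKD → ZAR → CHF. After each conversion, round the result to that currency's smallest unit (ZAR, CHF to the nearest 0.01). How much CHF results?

CHF 954.22

HKD 7,460.00 × 2.50531 = ZAR 18,689.61
ZAR 18,689.61 ÷ 19.5862 = CHF 954.22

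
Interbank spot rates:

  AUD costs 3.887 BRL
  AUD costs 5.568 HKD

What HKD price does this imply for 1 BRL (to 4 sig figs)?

1 BRL ÷ 3.887 = 0.257268 AUD
0.257268 AUD × 5.568 = 1.43247 HKD

BRL/HKD = 1.432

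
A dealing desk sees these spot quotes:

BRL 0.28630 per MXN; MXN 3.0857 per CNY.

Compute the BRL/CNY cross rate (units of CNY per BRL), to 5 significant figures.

1 BRL ÷ 0.28630 = 3.49284 MXN
3.49284 MXN ÷ 3.0857 = 1.13194 CNY

BRL/CNY = 1.1319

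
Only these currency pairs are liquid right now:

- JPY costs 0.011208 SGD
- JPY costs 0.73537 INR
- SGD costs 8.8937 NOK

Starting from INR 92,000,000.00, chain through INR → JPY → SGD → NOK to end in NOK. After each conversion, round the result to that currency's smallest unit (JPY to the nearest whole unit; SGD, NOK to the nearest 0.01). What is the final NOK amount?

INR 92,000,000.00 ÷ 0.73537 = JPY 125,107,089
JPY 125,107,089 × 0.011208 = SGD 1,402,200.25
SGD 1,402,200.25 × 8.8937 = NOK 12,470,748.36

NOK 12,470,748.36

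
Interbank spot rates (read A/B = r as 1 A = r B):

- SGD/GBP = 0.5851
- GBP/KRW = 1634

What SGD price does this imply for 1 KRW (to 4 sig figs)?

1 KRW ÷ 1634 = 0.000611995 GBP
0.000611995 GBP ÷ 0.5851 = 0.00104597 SGD

KRW/SGD = 0.001046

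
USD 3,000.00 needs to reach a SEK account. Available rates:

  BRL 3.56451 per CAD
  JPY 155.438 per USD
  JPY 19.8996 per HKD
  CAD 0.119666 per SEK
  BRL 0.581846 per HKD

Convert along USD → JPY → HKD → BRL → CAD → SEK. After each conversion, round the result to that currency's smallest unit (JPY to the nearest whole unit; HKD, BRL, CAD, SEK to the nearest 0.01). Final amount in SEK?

USD 3,000.00 × 155.438 = JPY 466,314
JPY 466,314 ÷ 19.8996 = HKD 23,433.34
HKD 23,433.34 × 0.581846 = BRL 13,634.60
BRL 13,634.60 ÷ 3.56451 = CAD 3,825.10
CAD 3,825.10 ÷ 0.119666 = SEK 31,964.80

SEK 31,964.80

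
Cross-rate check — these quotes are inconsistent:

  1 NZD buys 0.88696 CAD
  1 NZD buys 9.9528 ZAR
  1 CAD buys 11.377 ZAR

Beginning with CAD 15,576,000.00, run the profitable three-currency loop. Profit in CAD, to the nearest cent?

Profitable loop is CAD → ZAR → NZD → CAD:
CAD 15,576,000.00 × 11.377 = ZAR 177,208,152.00
ZAR 177,208,152.00 ÷ 9.9528 = NZD 17,804,854.11
NZD 17,804,854.11 × 0.88696 = CAD 15,792,193.40
Profit = CAD 15,792,193.40 − CAD 15,576,000.00

Profit: CAD 216,193.40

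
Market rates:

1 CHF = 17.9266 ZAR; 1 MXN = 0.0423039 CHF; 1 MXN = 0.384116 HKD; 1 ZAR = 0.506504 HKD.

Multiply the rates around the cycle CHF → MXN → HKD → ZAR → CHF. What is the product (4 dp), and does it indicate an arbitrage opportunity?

1.0000 (no arbitrage)

Around CHF → MXN → HKD → ZAR → CHF: 1 ÷ 0.0423039 × 0.384116 ÷ 0.506504 ÷ 17.9266 = 1.000003
Product ≈ 1 (deviation 0.000%, within rounding noise).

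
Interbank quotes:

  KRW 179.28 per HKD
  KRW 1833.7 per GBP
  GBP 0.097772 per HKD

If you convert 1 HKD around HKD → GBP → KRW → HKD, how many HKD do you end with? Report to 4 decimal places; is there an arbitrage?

1.0000 (no arbitrage)

Around HKD → GBP → KRW → HKD: 1 × 0.097772 × 1833.7 ÷ 179.28 = 1.000025
Product ≈ 1 (deviation 0.003%, within rounding noise).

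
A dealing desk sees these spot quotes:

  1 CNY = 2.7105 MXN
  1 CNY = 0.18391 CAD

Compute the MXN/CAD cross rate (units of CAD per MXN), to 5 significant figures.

MXN/CAD = 0.067851

1 MXN ÷ 2.7105 = 0.368936 CNY
0.368936 CNY × 0.18391 = 0.067851 CAD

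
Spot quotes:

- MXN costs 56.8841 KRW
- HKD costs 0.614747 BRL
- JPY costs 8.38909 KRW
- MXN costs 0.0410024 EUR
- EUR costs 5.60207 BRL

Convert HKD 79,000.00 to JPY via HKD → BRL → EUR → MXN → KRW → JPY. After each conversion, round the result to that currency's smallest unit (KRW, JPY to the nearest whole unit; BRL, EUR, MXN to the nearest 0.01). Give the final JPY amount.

HKD 79,000.00 × 0.614747 = BRL 48,565.01
BRL 48,565.01 ÷ 5.60207 = EUR 8,669.12
EUR 8,669.12 ÷ 0.0410024 = MXN 211,429.57
MXN 211,429.57 × 56.8841 = KRW 12,026,981
KRW 12,026,981 ÷ 8.38909 = JPY 1,433,645

JPY 1,433,645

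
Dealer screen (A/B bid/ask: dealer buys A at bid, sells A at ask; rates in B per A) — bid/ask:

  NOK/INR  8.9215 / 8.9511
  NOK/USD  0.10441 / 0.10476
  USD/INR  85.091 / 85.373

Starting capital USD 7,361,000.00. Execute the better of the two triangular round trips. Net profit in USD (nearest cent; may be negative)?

Net result: USD -18,251.30 (no profitable arbitrage after spreads)

Best loop USD → NOK → INR → USD:
USD 7,361,000.00 ÷ 0.10476 (buy NOK at ask) = NOK 70,265,368.46
NOK 70,265,368.46 × 8.9215 (sell NOK at bid) = INR 626,872,484.73
INR 626,872,484.73 ÷ 85.373 (buy USD at ask) = USD 7,342,748.70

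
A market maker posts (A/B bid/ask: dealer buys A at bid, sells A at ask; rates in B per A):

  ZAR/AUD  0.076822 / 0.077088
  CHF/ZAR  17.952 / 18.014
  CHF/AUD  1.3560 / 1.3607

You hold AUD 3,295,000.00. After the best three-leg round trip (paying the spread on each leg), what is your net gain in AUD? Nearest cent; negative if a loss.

Net profit: AUD 44,577.17

Best loop AUD → CHF → ZAR → AUD:
AUD 3,295,000.00 ÷ 1.3607 (buy CHF at ask) = CHF 2,421,547.73
CHF 2,421,547.73 × 17.952 (sell CHF at bid) = ZAR 43,471,624.90
ZAR 43,471,624.90 × 0.076822 (sell ZAR at bid) = AUD 3,339,577.17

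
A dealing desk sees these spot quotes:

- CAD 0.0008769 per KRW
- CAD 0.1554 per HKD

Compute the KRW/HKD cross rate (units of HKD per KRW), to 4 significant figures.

KRW/HKD = 0.005643

1 KRW × 0.0008769 = 0.0008769 CAD
0.0008769 CAD ÷ 0.1554 = 0.00564286 HKD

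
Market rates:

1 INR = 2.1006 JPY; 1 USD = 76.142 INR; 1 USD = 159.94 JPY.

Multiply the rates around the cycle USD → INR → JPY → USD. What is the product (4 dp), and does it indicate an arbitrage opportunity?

1.0000 (no arbitrage)

Around USD → INR → JPY → USD: 1 × 76.142 × 2.1006 ÷ 159.94 = 1.000024
Product ≈ 1 (deviation 0.002%, within rounding noise).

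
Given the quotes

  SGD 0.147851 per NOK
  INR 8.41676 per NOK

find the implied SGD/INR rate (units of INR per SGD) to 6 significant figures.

SGD/INR = 56.9273

1 SGD ÷ 0.147851 = 6.76357 NOK
6.76357 NOK × 8.41676 = 56.9273 INR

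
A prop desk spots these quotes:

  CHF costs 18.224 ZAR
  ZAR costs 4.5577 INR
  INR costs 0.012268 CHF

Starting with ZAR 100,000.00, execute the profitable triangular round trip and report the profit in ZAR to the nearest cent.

Profitable loop is ZAR → INR → CHF → ZAR:
ZAR 100,000.00 × 4.5577 = INR 455,770.00
INR 455,770.00 × 0.012268 = CHF 5,591.39
CHF 5,591.39 × 18.224 = ZAR 101,897.43
Profit = ZAR 101,897.43 − ZAR 100,000.00

Profit: ZAR 1,897.43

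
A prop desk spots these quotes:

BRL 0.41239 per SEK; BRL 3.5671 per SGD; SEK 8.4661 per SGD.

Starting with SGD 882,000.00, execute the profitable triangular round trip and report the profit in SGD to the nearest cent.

Profit: SGD 19,140.17

Profitable loop is SGD → BRL → SEK → SGD:
SGD 882,000.00 × 3.5671 = BRL 3,146,182.20
BRL 3,146,182.20 ÷ 0.41239 = SEK 7,629,142.80
SEK 7,629,142.80 ÷ 8.4661 = SGD 901,140.17
Profit = SGD 901,140.17 − SGD 882,000.00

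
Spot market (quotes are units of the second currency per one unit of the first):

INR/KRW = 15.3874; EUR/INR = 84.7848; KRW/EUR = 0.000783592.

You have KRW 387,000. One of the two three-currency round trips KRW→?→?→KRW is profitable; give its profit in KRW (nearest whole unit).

Profit: KRW 8,625

Profitable loop is KRW → EUR → INR → KRW:
KRW 387,000 × 0.000783592 = EUR 303.25
EUR 303.25 × 84.7848 = INR 25,711.00
INR 25,711.00 × 15.3874 = KRW 395,625
Profit = KRW 395,625 − KRW 387,000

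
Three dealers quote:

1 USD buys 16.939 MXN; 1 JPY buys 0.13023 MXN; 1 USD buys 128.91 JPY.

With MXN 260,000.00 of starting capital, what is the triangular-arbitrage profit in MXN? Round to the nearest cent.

Profitable loop is MXN → JPY → USD → MXN:
MXN 260,000.00 ÷ 0.13023 = JPY 1,996,468
JPY 1,996,468 ÷ 128.91 = USD 15,487.30
USD 15,487.30 × 16.939 = MXN 262,339.37
Profit = MXN 262,339.37 − MXN 260,000.00

Profit: MXN 2,339.37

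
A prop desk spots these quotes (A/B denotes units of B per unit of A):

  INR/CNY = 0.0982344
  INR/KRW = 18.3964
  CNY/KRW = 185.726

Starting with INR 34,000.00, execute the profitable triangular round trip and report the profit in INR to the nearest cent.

Profitable loop is INR → KRW → CNY → INR:
INR 34,000.00 × 18.3964 = KRW 625,478
KRW 625,478 ÷ 185.726 = CNY 3,367.74
CNY 3,367.74 ÷ 0.0982344 = INR 34,282.73
Profit = INR 34,282.73 − INR 34,000.00

Profit: INR 282.73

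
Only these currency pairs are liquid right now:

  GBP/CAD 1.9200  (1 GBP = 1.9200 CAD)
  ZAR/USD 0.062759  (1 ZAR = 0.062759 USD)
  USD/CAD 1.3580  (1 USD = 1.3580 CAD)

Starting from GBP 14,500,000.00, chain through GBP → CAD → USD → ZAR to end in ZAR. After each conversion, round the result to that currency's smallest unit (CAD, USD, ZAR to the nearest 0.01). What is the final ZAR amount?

GBP 14,500,000.00 × 1.9200 = CAD 27,840,000.00
CAD 27,840,000.00 ÷ 1.3580 = USD 20,500,736.38
USD 20,500,736.38 ÷ 0.062759 = ZAR 326,658,110.87

ZAR 326,658,110.87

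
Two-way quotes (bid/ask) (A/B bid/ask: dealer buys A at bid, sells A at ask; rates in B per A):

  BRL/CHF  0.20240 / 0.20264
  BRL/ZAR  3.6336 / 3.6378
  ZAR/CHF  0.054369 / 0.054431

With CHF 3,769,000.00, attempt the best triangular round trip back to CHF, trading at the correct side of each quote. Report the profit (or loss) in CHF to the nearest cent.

Best loop CHF → ZAR → BRL → CHF:
CHF 3,769,000.00 ÷ 0.054431 (buy ZAR at ask) = ZAR 69,243,629.55
ZAR 69,243,629.55 ÷ 3.6378 (buy BRL at ask) = BRL 19,034,479.51
BRL 19,034,479.51 × 0.20240 (sell BRL at bid) = CHF 3,852,578.65

Net profit: CHF 83,578.65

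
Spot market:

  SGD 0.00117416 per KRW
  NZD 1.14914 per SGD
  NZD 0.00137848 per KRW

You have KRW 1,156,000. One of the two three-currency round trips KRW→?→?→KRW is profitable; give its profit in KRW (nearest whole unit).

Profitable loop is KRW → NZD → SGD → KRW:
KRW 1,156,000 × 0.00137848 = NZD 1,593.52
NZD 1,593.52 ÷ 1.14914 = SGD 1,386.71
SGD 1,386.71 ÷ 0.00117416 = KRW 1,181,022
Profit = KRW 1,181,022 − KRW 1,156,000

Profit: KRW 25,022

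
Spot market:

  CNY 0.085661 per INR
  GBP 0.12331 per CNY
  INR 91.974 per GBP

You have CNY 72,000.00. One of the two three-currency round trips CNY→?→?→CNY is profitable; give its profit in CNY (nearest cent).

Profitable loop is CNY → INR → GBP → CNY:
CNY 72,000.00 ÷ 0.085661 = INR 840,522.52
INR 840,522.52 ÷ 91.974 = GBP 9,138.70
GBP 9,138.70 ÷ 0.12331 = CNY 74,111.56
Profit = CNY 74,111.56 − CNY 72,000.00

Profit: CNY 2,111.56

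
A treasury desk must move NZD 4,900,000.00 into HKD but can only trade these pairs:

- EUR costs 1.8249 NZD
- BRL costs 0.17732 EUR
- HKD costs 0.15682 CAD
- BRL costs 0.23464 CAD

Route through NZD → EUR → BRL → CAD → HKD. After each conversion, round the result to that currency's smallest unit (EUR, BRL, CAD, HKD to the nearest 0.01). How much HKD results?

NZD 4,900,000.00 ÷ 1.8249 = EUR 2,685,078.63
EUR 2,685,078.63 ÷ 0.17732 = BRL 15,142,559.38
BRL 15,142,559.38 × 0.23464 = CAD 3,553,050.13
CAD 3,553,050.13 ÷ 0.15682 = HKD 22,656,868.58

HKD 22,656,868.58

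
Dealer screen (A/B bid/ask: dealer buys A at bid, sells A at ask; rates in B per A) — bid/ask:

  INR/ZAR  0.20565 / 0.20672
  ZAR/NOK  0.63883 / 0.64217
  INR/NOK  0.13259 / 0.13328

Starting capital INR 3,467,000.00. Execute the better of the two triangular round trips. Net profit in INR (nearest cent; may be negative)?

Net result: INR -4,162.57 (no profitable arbitrage after spreads)

Best loop INR → NOK → ZAR → INR:
INR 3,467,000.00 × 0.13259 (sell INR at bid) = NOK 459,689.53
NOK 459,689.53 ÷ 0.64217 (buy ZAR at ask) = ZAR 715,837.75
ZAR 715,837.75 ÷ 0.20672 (buy INR at ask) = INR 3,462,837.43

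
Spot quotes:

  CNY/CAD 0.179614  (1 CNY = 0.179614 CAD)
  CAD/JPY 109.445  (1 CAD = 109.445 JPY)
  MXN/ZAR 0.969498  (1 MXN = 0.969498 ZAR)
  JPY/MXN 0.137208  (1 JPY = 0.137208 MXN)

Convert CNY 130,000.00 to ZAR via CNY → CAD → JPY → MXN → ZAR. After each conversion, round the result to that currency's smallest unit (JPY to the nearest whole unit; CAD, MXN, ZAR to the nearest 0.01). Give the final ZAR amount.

ZAR 339,942.77

CNY 130,000.00 × 0.179614 = CAD 23,349.82
CAD 23,349.82 × 109.445 = JPY 2,555,521
JPY 2,555,521 × 0.137208 = MXN 350,637.93
MXN 350,637.93 × 0.969498 = ZAR 339,942.77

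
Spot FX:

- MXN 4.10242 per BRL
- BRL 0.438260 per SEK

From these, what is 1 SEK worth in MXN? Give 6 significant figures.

SEK/MXN = 1.79793

1 SEK × 0.438260 = 0.43826 BRL
0.43826 BRL × 4.10242 = 1.79793 MXN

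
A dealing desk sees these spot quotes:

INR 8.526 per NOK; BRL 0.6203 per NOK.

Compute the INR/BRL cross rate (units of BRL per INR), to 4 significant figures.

1 INR ÷ 8.526 = 0.117288 NOK
0.117288 NOK × 0.6203 = 0.0727539 BRL

INR/BRL = 0.07275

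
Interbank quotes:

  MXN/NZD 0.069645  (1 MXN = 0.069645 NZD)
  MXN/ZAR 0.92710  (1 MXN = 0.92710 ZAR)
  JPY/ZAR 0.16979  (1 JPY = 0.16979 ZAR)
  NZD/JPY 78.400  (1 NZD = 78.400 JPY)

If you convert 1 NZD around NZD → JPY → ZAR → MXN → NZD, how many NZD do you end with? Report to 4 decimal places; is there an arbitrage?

Around NZD → JPY → ZAR → MXN → NZD: 1 × 78.400 × 0.16979 ÷ 0.92710 × 0.069645 = 0.999981
Product ≈ 1 (deviation 0.002%, within rounding noise).

1.0000 (no arbitrage)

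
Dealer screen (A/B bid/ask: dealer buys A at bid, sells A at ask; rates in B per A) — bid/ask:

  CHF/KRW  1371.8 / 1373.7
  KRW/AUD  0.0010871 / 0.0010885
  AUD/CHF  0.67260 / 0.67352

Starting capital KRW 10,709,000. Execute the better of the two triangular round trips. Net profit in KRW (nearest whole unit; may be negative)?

Best loop KRW → AUD → CHF → KRW:
KRW 10,709,000 × 0.0010871 (sell KRW at bid) = AUD 11,641.75
AUD 11,641.75 × 0.67260 (sell AUD at bid) = CHF 7,830.24
CHF 7,830.24 × 1371.8 (sell CHF at bid) = KRW 10,741,528

Net profit: KRW 32,528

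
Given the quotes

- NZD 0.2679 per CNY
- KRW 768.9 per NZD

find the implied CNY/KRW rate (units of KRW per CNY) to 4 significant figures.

CNY/KRW = 206.0

1 CNY × 0.2679 = 0.2679 NZD
0.2679 NZD × 768.9 = 205.988 KRW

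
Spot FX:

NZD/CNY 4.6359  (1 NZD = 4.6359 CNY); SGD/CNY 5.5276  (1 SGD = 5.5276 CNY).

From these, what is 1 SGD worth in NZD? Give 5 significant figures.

1 SGD × 5.5276 = 5.5276 CNY
5.5276 CNY ÷ 4.6359 = 1.19235 NZD

SGD/NZD = 1.1923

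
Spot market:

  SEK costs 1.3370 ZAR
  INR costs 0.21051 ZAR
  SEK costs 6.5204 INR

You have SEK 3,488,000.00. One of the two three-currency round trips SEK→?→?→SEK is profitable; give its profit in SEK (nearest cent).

Profit: SEK 92,898.73

Profitable loop is SEK → INR → ZAR → SEK:
SEK 3,488,000.00 × 6.5204 = INR 22,743,155.20
INR 22,743,155.20 × 0.21051 = ZAR 4,787,661.60
ZAR 4,787,661.60 ÷ 1.3370 = SEK 3,580,898.73
Profit = SEK 3,580,898.73 − SEK 3,488,000.00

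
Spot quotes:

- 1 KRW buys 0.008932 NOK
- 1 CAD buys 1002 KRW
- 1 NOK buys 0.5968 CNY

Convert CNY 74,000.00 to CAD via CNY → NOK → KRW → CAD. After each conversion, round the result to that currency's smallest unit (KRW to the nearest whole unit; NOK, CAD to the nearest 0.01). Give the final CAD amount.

CNY 74,000.00 ÷ 0.5968 = NOK 123,994.64
NOK 123,994.64 ÷ 0.008932 = KRW 13,882,069
KRW 13,882,069 ÷ 1002 = CAD 13,854.36

CAD 13,854.36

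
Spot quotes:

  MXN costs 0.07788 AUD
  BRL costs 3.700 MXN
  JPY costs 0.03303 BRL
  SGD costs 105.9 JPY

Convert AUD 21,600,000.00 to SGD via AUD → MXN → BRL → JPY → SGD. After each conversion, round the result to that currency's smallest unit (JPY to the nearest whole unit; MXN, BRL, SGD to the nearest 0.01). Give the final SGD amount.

AUD 21,600,000.00 ÷ 0.07788 = MXN 277,349,768.88
MXN 277,349,768.88 ÷ 3.700 = BRL 74,959,396.99
BRL 74,959,396.99 ÷ 0.03303 = JPY 2,269,433,757
JPY 2,269,433,757 ÷ 105.9 = SGD 21,429,969.38

SGD 21,429,969.38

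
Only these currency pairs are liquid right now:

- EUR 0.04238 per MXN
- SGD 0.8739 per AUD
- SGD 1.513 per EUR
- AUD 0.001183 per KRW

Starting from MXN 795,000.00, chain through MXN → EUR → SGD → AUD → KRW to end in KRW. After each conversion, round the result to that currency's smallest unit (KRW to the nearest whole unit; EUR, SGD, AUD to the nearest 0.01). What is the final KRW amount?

KRW 49,308,360

MXN 795,000.00 × 0.04238 = EUR 33,692.10
EUR 33,692.10 × 1.513 = SGD 50,976.15
SGD 50,976.15 ÷ 0.8739 = AUD 58,331.79
AUD 58,331.79 ÷ 0.001183 = KRW 49,308,360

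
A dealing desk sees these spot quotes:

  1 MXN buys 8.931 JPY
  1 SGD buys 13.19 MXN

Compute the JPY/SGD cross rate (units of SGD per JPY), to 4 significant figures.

1 JPY ÷ 8.931 = 0.11197 MXN
0.11197 MXN ÷ 13.19 = 0.00848897 SGD

JPY/SGD = 0.008489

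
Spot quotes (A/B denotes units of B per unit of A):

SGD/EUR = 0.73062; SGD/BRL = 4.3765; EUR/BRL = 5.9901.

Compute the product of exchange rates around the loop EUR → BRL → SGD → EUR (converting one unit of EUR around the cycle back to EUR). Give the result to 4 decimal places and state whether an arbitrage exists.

1.0000 (no arbitrage)

Around EUR → BRL → SGD → EUR: 1 × 5.9901 ÷ 4.3765 × 0.73062 = 0.999997
Product ≈ 1 (deviation 0.000%, within rounding noise).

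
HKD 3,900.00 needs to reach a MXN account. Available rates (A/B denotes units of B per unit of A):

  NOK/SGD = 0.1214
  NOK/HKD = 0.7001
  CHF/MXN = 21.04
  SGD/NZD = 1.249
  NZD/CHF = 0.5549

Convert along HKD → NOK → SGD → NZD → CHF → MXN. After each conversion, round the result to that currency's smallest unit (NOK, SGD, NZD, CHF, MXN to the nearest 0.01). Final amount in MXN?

MXN 9,861.45

HKD 3,900.00 ÷ 0.7001 = NOK 5,570.63
NOK 5,570.63 × 0.1214 = SGD 676.27
SGD 676.27 × 1.249 = NZD 844.66
NZD 844.66 × 0.5549 = CHF 468.70
CHF 468.70 × 21.04 = MXN 9,861.45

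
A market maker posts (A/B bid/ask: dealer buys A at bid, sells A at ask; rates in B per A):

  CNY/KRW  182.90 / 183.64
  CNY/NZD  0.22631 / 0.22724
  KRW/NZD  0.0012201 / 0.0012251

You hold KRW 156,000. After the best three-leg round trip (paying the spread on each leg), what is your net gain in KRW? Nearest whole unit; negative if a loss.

Net profit: KRW 924

Best loop KRW → CNY → NZD → KRW:
KRW 156,000 ÷ 183.64 (buy CNY at ask) = CNY 849.49
CNY 849.49 × 0.22631 (sell CNY at bid) = NZD 192.25
NZD 192.25 ÷ 0.0012251 (buy KRW at ask) = KRW 156,924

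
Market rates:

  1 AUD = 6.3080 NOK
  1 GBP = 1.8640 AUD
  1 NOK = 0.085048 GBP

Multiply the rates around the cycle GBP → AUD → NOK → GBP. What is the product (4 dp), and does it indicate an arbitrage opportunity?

Around GBP → AUD → NOK → GBP: 1 × 1.8640 × 6.3080 × 0.085048 = 1.000004
Product ≈ 1 (deviation 0.000%, within rounding noise).

1.0000 (no arbitrage)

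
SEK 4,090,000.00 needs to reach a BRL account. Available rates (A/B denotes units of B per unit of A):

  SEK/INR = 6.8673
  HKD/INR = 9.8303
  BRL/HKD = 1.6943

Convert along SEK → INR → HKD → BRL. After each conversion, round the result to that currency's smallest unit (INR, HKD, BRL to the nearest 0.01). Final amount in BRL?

BRL 1,686,367.59

SEK 4,090,000.00 × 6.8673 = INR 28,087,257.00
INR 28,087,257.00 ÷ 9.8303 = HKD 2,857,212.60
HKD 2,857,212.60 ÷ 1.6943 = BRL 1,686,367.59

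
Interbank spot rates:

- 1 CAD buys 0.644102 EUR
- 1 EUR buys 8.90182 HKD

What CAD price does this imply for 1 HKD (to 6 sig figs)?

HKD/CAD = 0.174408

1 HKD ÷ 8.90182 = 0.112337 EUR
0.112337 EUR ÷ 0.644102 = 0.174408 CAD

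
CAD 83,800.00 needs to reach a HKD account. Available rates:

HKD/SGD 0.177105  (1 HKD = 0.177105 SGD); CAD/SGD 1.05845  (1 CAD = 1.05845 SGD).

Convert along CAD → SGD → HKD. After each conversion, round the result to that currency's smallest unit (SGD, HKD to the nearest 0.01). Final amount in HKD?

HKD 500,822.17

CAD 83,800.00 × 1.05845 = SGD 88,698.11
SGD 88,698.11 ÷ 0.177105 = HKD 500,822.17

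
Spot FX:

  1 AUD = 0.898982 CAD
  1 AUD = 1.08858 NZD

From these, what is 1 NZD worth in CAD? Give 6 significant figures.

1 NZD ÷ 1.08858 = 0.918628 AUD
0.918628 AUD × 0.898982 = 0.82583 CAD

NZD/CAD = 0.825830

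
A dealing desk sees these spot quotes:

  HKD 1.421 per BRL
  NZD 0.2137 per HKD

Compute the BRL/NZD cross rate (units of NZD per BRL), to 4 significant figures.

BRL/NZD = 0.3037

1 BRL × 1.421 = 1.421 HKD
1.421 HKD × 0.2137 = 0.303668 NZD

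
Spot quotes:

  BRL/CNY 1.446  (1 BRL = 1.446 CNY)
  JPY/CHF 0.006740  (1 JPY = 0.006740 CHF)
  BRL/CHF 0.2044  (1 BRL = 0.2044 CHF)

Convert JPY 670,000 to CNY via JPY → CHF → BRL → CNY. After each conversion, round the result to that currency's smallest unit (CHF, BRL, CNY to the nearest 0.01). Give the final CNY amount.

JPY 670,000 × 0.006740 = CHF 4,515.80
CHF 4,515.80 ÷ 0.2044 = BRL 22,092.95
BRL 22,092.95 × 1.446 = CNY 31,946.41

CNY 31,946.41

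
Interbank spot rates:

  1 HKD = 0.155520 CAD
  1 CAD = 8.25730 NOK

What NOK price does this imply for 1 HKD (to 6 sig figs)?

1 HKD × 0.155520 = 0.15552 CAD
0.15552 CAD × 8.25730 = 1.28418 NOK

HKD/NOK = 1.28418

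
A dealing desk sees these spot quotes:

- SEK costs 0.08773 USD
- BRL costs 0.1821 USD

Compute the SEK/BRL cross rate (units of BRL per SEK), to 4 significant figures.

1 SEK × 0.08773 = 0.08773 USD
0.08773 USD ÷ 0.1821 = 0.481768 BRL

SEK/BRL = 0.4818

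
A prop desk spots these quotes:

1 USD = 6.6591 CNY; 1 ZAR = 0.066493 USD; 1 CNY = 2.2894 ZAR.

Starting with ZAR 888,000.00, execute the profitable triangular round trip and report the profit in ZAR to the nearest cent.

Profit: ZAR 12,173.26

Profitable loop is ZAR → USD → CNY → ZAR:
ZAR 888,000.00 × 0.066493 = USD 59,045.78
USD 59,045.78 × 6.6591 = CNY 393,191.78
CNY 393,191.78 × 2.2894 = ZAR 900,173.26
Profit = ZAR 900,173.26 − ZAR 888,000.00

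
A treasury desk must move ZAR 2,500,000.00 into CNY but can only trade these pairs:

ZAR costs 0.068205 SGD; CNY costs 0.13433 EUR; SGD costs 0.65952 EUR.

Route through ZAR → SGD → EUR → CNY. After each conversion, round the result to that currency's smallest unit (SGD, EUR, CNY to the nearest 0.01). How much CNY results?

CNY 837,165.19

ZAR 2,500,000.00 × 0.068205 = SGD 170,512.50
SGD 170,512.50 × 0.65952 = EUR 112,456.40
EUR 112,456.40 ÷ 0.13433 = CNY 837,165.19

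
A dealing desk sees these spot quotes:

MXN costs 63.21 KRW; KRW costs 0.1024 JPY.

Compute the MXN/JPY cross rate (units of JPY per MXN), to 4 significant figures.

MXN/JPY = 6.473

1 MXN × 63.21 = 63.21 KRW
63.21 KRW × 0.1024 = 6.4727 JPY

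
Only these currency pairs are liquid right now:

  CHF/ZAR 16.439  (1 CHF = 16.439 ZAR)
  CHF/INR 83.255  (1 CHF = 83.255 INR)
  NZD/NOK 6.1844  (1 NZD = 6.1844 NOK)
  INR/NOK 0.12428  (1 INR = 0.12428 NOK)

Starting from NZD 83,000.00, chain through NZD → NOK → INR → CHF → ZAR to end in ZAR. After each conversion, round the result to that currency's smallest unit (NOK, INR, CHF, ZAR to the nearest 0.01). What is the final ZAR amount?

ZAR 815,529.09

NZD 83,000.00 × 6.1844 = NOK 513,305.20
NOK 513,305.20 ÷ 0.12428 = INR 4,130,231.73
INR 4,130,231.73 ÷ 83.255 = CHF 49,609.41
CHF 49,609.41 × 16.439 = ZAR 815,529.09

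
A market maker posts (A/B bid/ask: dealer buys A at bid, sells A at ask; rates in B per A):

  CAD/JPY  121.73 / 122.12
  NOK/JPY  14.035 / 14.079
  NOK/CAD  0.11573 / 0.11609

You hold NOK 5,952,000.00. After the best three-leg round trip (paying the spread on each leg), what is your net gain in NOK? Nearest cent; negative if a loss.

Net profit: NOK 3,725.72

Best loop NOK → CAD → JPY → NOK:
NOK 5,952,000.00 × 0.11573 (sell NOK at bid) = CAD 688,824.96
CAD 688,824.96 × 121.73 (sell CAD at bid) = JPY 83,850,662
JPY 83,850,662 ÷ 14.079 (buy NOK at ask) = NOK 5,955,725.72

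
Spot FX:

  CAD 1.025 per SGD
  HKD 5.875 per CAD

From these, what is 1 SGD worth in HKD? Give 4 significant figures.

1 SGD × 1.025 = 1.025 CAD
1.025 CAD × 5.875 = 6.02187 HKD

SGD/HKD = 6.022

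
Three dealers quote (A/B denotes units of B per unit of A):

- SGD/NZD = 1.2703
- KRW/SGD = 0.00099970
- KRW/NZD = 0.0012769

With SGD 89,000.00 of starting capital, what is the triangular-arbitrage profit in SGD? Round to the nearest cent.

Profit: SGD 489.26

Profitable loop is SGD → KRW → NZD → SGD:
SGD 89,000.00 ÷ 0.00099970 = KRW 89,026,708
KRW 89,026,708 × 0.0012769 = NZD 113,678.20
NZD 113,678.20 ÷ 1.2703 = SGD 89,489.26
Profit = SGD 89,489.26 − SGD 89,000.00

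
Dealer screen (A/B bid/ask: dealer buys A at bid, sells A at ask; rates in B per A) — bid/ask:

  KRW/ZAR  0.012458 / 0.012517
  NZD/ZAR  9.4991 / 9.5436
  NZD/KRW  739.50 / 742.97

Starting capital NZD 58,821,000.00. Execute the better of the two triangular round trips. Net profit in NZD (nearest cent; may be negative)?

Net profit: NZD 1,260,855.02

Best loop NZD → ZAR → KRW → NZD:
NZD 58,821,000.00 × 9.4991 (sell NZD at bid) = ZAR 558,746,561.10
ZAR 558,746,561.10 ÷ 0.012517 (buy KRW at ask) = KRW 44,639,015,826
KRW 44,639,015,826 ÷ 742.97 (buy NZD at ask) = NZD 60,081,855.02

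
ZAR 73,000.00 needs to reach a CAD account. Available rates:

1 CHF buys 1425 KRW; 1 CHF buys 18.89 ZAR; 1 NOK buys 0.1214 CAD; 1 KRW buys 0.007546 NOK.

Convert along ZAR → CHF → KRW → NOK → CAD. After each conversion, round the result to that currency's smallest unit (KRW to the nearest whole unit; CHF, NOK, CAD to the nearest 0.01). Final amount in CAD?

CAD 5,044.77

ZAR 73,000.00 ÷ 18.89 = CHF 3,864.48
CHF 3,864.48 × 1425 = KRW 5,506,884
KRW 5,506,884 × 0.007546 = NOK 41,554.95
NOK 41,554.95 × 0.1214 = CAD 5,044.77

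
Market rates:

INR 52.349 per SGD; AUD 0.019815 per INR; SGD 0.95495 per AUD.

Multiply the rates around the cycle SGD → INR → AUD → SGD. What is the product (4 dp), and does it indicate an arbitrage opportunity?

0.9906 (arbitrage exists)

Around SGD → INR → AUD → SGD: 1 × 52.349 × 0.019815 × 0.95495 = 0.990565
Product < 1; profitable direction is SGD → AUD → INR → SGD.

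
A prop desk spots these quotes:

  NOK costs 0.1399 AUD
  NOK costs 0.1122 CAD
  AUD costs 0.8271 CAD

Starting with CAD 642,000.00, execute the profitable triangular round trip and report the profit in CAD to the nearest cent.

Profitable loop is CAD → NOK → AUD → CAD:
CAD 642,000.00 ÷ 0.1122 = NOK 5,721,925.13
NOK 5,721,925.13 × 0.1399 = AUD 800,497.33
AUD 800,497.33 × 0.8271 = CAD 662,091.34
Profit = CAD 662,091.34 − CAD 642,000.00

Profit: CAD 20,091.34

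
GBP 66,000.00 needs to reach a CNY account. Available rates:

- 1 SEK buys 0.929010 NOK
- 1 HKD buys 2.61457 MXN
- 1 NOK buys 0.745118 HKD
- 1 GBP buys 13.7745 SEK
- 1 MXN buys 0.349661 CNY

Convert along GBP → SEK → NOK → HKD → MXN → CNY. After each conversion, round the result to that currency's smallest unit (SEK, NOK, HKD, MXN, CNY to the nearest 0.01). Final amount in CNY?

CNY 575,324.26

GBP 66,000.00 × 13.7745 = SEK 909,117.00
SEK 909,117.00 × 0.929010 = NOK 844,578.78
NOK 844,578.78 × 0.745118 = HKD 629,310.85
HKD 629,310.85 × 2.61457 = MXN 1,645,377.27
MXN 1,645,377.27 × 0.349661 = CNY 575,324.26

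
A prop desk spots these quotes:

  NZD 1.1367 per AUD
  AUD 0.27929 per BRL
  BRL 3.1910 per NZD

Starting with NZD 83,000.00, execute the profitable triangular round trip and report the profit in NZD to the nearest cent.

Profit: NZD 1,082.60

Profitable loop is NZD → BRL → AUD → NZD:
NZD 83,000.00 × 3.1910 = BRL 264,853.00
BRL 264,853.00 × 0.27929 = AUD 73,970.79
AUD 73,970.79 × 1.1367 = NZD 84,082.60
Profit = NZD 84,082.60 − NZD 83,000.00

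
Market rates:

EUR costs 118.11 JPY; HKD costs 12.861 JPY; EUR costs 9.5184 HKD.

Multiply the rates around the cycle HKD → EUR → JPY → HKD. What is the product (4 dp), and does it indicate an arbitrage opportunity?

Around HKD → EUR → JPY → HKD: 1 ÷ 9.5184 × 118.11 ÷ 12.861 = 0.964824
Product < 1; profitable direction is HKD → JPY → EUR → HKD.

0.9648 (arbitrage exists)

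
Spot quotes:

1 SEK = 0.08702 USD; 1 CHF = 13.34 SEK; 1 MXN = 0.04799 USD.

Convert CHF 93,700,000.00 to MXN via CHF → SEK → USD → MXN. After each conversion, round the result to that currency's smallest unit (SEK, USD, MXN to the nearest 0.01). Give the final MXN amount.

CHF 93,700,000.00 × 13.34 = SEK 1,249,958,000.00
SEK 1,249,958,000.00 × 0.08702 = USD 108,771,345.16
USD 108,771,345.16 ÷ 0.04799 = MXN 2,266,541,887.06

MXN 2,266,541,887.06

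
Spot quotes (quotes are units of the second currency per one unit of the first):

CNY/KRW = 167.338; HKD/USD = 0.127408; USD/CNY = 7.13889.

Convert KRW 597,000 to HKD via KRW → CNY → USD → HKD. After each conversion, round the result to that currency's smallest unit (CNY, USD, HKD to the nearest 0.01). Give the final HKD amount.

HKD 3,922.44

KRW 597,000 ÷ 167.338 = CNY 3,567.63
CNY 3,567.63 ÷ 7.13889 = USD 499.75
USD 499.75 ÷ 0.127408 = HKD 3,922.44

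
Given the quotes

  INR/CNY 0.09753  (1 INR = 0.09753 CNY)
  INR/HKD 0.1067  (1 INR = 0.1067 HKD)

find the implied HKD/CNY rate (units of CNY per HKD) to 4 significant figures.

HKD/CNY = 0.9141

1 HKD ÷ 0.1067 = 9.37207 INR
9.37207 INR × 0.09753 = 0.914058 CNY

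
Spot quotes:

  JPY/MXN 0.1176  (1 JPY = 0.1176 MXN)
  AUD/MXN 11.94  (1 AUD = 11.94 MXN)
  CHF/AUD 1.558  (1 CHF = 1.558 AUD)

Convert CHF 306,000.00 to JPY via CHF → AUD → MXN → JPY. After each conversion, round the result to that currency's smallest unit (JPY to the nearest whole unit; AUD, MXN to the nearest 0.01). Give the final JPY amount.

CHF 306,000.00 × 1.558 = AUD 476,748.00
AUD 476,748.00 × 11.94 = MXN 5,692,371.12
MXN 5,692,371.12 ÷ 0.1176 = JPY 48,404,516

JPY 48,404,516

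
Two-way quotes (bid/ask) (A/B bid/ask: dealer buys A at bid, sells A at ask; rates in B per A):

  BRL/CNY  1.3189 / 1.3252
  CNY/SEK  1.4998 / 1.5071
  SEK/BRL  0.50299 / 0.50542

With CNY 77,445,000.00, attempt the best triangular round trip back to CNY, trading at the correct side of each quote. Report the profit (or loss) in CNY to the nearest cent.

Best loop CNY → SEK → BRL → CNY:
CNY 77,445,000.00 × 1.4998 (sell CNY at bid) = SEK 116,152,011.00
SEK 116,152,011.00 × 0.50299 (sell SEK at bid) = BRL 58,423,300.01
BRL 58,423,300.01 × 1.3189 (sell BRL at bid) = CNY 77,054,490.39

Net result: CNY -390,509.61 (no profitable arbitrage after spreads)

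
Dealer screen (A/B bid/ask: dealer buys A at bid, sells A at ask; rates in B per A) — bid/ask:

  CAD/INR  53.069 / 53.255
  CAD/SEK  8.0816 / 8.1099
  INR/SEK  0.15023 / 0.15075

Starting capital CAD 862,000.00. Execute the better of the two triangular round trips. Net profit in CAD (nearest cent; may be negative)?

Best loop CAD → SEK → INR → CAD:
CAD 862,000.00 × 8.0816 (sell CAD at bid) = SEK 6,966,339.20
SEK 6,966,339.20 ÷ 0.15075 (buy INR at ask) = INR 46,211,205.31
INR 46,211,205.31 ÷ 53.255 (buy CAD at ask) = CAD 867,734.58

Net profit: CAD 5,734.58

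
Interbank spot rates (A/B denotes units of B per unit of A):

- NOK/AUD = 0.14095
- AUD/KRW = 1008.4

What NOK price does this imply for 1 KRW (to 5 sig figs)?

1 KRW ÷ 1008.4 = 0.00099167 AUD
0.00099167 AUD ÷ 0.14095 = 0.00703562 NOK

KRW/NOK = 0.0070356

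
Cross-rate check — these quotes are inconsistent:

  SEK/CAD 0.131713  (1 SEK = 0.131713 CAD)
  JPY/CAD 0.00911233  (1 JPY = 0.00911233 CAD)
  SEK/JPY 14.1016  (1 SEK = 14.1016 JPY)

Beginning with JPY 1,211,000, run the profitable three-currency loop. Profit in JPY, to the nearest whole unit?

Profitable loop is JPY → SEK → CAD → JPY:
JPY 1,211,000 ÷ 14.1016 = SEK 85,876.78
SEK 85,876.78 × 0.131713 = CAD 11,311.09
CAD 11,311.09 ÷ 0.00911233 = JPY 1,241,295
Profit = JPY 1,241,295 − JPY 1,211,000

Profit: JPY 30,295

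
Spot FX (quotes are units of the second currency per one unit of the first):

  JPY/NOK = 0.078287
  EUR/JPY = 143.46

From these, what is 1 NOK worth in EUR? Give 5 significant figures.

NOK/EUR = 0.089039

1 NOK ÷ 0.078287 = 12.7735 JPY
12.7735 JPY ÷ 143.46 = 0.0890388 EUR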